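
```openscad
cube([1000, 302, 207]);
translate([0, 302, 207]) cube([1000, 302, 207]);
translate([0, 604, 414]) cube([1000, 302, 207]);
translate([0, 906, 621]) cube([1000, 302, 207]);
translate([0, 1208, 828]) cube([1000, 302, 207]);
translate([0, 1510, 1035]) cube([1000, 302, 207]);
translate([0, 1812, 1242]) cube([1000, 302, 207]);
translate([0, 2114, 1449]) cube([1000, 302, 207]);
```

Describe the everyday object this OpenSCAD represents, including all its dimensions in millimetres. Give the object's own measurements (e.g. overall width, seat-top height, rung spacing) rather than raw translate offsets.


A straight staircase of 8 solid steps. Each step is 1000 mm wide (x), 302 mm deep (y, the going) and 207 mm tall (the rise). The first step rests on the floor; each subsequent step sits one going further in +y and one rise higher in +z, directly behind and above the previous step with no overlap.


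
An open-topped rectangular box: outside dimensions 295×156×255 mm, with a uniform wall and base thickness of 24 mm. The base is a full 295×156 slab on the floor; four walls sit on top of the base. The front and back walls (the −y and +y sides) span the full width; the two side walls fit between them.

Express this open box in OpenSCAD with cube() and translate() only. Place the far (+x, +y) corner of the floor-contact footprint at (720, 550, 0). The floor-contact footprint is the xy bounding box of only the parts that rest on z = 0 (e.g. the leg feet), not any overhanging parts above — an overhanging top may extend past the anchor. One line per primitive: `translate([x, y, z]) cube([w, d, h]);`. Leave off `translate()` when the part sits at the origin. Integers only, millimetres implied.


translate([425, 394, 0]) cube([295, 156, 24]);
translate([425, 394, 24]) cube([295, 24, 231]);
translate([425, 526, 24]) cube([295, 24, 231]);
translate([425, 418, 24]) cube([24, 108, 231]);
translate([696, 418, 24]) cube([24, 108, 231]);


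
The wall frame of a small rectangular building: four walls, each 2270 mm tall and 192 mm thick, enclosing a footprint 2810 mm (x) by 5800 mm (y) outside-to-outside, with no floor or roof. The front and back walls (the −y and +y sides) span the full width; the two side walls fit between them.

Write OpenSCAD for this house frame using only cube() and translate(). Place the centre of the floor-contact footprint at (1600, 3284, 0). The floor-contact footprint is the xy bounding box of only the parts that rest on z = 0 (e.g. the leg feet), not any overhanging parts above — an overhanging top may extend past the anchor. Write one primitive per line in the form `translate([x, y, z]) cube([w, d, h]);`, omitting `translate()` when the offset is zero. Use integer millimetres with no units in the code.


translate([195, 384, 0]) cube([2810, 192, 2270]);
translate([195, 5992, 0]) cube([2810, 192, 2270]);
translate([195, 576, 0]) cube([192, 5416, 2270]);
translate([2813, 576, 0]) cube([192, 5416, 2270]);


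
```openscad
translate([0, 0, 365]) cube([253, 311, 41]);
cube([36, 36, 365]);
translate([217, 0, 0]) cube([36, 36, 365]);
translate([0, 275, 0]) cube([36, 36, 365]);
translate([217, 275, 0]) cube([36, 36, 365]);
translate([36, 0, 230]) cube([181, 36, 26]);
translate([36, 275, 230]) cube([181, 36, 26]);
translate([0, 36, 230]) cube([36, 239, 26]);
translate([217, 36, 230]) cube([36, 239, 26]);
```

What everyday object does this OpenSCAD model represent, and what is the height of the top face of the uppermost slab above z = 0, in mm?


A stool. The seat height is 406 mm.

A 253×311×41 slab at z = 365 on four corner posts — a stool. The seat top is 365 + 41 = 406 mm.


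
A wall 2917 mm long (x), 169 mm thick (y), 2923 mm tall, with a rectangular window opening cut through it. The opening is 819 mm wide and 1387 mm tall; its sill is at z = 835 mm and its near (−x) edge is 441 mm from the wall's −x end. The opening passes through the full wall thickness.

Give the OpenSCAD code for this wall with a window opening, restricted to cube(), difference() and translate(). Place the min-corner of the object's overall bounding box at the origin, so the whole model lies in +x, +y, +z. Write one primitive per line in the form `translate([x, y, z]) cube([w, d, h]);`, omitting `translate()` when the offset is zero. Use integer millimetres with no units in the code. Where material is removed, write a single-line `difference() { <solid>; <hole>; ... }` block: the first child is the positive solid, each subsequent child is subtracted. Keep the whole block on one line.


difference() { cube([2917, 169, 2923]); translate([441, 0, 835]) cube([819, 169, 1387]); }


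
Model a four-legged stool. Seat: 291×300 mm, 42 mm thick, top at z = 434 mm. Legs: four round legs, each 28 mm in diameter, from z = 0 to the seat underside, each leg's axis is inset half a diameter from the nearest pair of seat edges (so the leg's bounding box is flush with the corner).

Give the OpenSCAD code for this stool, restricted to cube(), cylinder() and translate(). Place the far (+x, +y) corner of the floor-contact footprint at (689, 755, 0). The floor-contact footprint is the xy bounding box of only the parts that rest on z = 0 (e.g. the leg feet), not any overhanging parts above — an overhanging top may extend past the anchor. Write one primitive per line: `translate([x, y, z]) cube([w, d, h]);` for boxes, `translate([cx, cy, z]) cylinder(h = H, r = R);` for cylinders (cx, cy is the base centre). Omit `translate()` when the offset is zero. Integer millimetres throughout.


translate([398, 455, 392]) cube([291, 300, 42]);
translate([412, 469, 0]) cylinder(h = 392, r = 14);
translate([675, 469, 0]) cylinder(h = 392, r = 14);
translate([412, 741, 0]) cylinder(h = 392, r = 14);
translate([675, 741, 0]) cylinder(h = 392, r = 14);


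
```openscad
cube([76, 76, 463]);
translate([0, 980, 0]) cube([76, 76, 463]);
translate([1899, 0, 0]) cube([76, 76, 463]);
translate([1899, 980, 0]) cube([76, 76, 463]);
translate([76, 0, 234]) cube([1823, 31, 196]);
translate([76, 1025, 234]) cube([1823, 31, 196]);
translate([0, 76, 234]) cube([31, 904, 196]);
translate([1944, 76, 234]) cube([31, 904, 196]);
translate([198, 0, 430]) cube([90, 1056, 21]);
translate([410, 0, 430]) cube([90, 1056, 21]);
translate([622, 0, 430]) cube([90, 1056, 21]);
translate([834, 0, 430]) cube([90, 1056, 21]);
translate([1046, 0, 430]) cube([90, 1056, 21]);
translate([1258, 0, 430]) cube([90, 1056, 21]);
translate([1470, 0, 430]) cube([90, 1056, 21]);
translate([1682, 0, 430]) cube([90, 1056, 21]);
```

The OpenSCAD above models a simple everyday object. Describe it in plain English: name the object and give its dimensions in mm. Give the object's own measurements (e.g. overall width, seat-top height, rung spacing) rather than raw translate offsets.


A bed frame 1975 mm long (x) by 1056 mm wide (y). Four 76×76 mm corner posts, 463 mm tall, at the corners of the footprint. Four rails of 31 mm thickness and 196 mm height run between adjacent posts with their undersides at z = 234 mm, their outer faces flush with the outside of the frame (the two x-running rails run between the posts' inner faces; the two y-running rails run between the posts' inner faces). 8 slats, each 90 mm wide (x) and 21 mm thick, lie across the top of the two x-running rails, running the full 1056 mm width of the frame in y; along x they sit between the end posts with a 122 mm gap after the −x posts and between neighbouring slats, leaving 127 mm before the +x posts.


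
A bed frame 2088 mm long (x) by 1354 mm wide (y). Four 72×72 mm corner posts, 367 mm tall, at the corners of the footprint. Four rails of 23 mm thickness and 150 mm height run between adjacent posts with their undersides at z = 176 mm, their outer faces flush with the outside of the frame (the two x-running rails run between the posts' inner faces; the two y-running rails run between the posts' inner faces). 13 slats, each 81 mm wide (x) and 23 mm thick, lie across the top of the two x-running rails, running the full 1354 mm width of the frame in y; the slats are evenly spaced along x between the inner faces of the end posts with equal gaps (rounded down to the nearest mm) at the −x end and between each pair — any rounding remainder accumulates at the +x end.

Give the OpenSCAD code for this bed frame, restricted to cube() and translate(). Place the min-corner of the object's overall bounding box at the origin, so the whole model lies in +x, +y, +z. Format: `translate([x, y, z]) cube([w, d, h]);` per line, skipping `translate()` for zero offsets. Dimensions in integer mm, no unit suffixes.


cube([72, 72, 367]);
translate([0, 1282, 0]) cube([72, 72, 367]);
translate([2016, 0, 0]) cube([72, 72, 367]);
translate([2016, 1282, 0]) cube([72, 72, 367]);
translate([72, 0, 176]) cube([1944, 23, 150]);
translate([72, 1331, 176]) cube([1944, 23, 150]);
translate([0, 72, 176]) cube([23, 1210, 150]);
translate([2065, 72, 176]) cube([23, 1210, 150]);
translate([135, 0, 326]) cube([81, 1354, 23]);
translate([279, 0, 326]) cube([81, 1354, 23]);
translate([423, 0, 326]) cube([81, 1354, 23]);
translate([567, 0, 326]) cube([81, 1354, 23]);
translate([711, 0, 326]) cube([81, 1354, 23]);
translate([855, 0, 326]) cube([81, 1354, 23]);
translate([999, 0, 326]) cube([81, 1354, 23]);
translate([1143, 0, 326]) cube([81, 1354, 23]);
translate([1287, 0, 326]) cube([81, 1354, 23]);
translate([1431, 0, 326]) cube([81, 1354, 23]);
translate([1575, 0, 326]) cube([81, 1354, 23]);
translate([1719, 0, 326]) cube([81, 1354, 23]);
translate([1863, 0, 326]) cube([81, 1354, 23]);


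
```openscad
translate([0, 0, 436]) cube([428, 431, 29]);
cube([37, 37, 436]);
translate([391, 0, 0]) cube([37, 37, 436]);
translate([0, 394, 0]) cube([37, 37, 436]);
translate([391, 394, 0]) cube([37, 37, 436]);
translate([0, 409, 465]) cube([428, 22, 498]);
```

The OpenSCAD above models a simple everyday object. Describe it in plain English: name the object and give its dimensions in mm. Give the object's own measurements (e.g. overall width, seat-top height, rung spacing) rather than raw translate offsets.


A chair. The seat is a 428×431×29 mm slab with its top at z = 465 mm, on four 37×37 mm corner legs (flush with the seat edges, standing on z = 0). A flat backrest 22 mm thick, 498 mm tall, spans the full seat width and rises from the seat top along its +y edge, rear face flush with the rear of the seat.


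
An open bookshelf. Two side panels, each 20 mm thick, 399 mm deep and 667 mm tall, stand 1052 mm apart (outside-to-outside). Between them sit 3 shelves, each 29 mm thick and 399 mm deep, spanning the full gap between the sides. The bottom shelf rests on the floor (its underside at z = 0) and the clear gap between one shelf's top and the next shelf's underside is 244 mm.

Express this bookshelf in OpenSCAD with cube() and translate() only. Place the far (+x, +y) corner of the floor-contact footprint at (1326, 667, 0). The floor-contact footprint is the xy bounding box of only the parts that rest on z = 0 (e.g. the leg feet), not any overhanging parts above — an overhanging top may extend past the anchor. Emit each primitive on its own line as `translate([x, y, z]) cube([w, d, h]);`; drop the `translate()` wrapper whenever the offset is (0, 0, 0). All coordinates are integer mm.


translate([274, 268, 0]) cube([20, 399, 667]);
translate([1306, 268, 0]) cube([20, 399, 667]);
translate([294, 268, 0]) cube([1012, 399, 29]);
translate([294, 268, 273]) cube([1012, 399, 29]);
translate([294, 268, 546]) cube([1012, 399, 29]);


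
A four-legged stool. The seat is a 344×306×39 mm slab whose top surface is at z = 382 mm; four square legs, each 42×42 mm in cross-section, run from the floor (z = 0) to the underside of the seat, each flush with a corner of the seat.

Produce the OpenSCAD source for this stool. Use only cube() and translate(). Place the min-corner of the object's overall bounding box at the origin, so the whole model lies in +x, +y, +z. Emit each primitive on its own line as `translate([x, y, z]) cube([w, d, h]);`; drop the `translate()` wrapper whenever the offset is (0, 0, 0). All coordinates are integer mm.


translate([0, 0, 343]) cube([344, 306, 39]);
cube([42, 42, 343]);
translate([302, 0, 0]) cube([42, 42, 343]);
translate([0, 264, 0]) cube([42, 42, 343]);
translate([302, 264, 0]) cube([42, 42, 343]);


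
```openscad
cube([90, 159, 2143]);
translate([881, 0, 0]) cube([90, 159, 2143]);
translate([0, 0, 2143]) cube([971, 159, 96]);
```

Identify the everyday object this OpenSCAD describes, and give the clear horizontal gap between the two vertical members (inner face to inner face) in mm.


A door frame. The clear opening width is 791 mm.

Two 2143 mm tall posts with a header on top — a door frame. The left jamb is 90 mm wide at x = 0; the right jamb starts at x = 881. The clear opening is 881 − 90 = 791 mm.


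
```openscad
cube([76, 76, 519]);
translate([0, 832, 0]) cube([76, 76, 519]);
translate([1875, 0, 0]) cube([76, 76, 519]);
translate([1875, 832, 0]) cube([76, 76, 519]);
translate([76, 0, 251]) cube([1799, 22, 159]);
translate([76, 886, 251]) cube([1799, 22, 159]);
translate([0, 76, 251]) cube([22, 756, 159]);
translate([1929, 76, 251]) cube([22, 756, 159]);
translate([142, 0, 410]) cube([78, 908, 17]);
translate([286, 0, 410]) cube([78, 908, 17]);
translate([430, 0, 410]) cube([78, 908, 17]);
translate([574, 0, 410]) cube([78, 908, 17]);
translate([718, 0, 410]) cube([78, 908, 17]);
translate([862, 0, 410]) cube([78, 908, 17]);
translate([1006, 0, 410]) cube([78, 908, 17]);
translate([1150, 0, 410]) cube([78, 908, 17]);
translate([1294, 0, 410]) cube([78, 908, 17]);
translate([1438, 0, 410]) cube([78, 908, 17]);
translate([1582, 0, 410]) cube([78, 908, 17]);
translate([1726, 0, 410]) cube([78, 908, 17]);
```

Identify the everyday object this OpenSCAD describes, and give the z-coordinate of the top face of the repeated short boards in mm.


A bed frame. The slat-top height is 427 mm.

Four posts, four rails, and a row of slats — a bed frame. Slats sit on the rails at z = 251 + 159 = 410; with slat thickness 17, the top is 427 mm.


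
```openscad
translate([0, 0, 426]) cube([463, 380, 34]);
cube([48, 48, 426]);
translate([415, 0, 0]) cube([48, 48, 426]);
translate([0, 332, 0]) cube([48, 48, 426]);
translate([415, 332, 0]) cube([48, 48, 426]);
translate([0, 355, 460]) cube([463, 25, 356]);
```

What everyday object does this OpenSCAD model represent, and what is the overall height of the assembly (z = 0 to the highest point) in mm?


A chair. The overall height is 816 mm.

A slab on four corner posts with a tall panel at the back — a chair. The seat slab sits at z = 426 with thickness 34, and the 356 mm backrest starts at the seat top, so the overall height is 426 + 34 + 356 = 816 mm.


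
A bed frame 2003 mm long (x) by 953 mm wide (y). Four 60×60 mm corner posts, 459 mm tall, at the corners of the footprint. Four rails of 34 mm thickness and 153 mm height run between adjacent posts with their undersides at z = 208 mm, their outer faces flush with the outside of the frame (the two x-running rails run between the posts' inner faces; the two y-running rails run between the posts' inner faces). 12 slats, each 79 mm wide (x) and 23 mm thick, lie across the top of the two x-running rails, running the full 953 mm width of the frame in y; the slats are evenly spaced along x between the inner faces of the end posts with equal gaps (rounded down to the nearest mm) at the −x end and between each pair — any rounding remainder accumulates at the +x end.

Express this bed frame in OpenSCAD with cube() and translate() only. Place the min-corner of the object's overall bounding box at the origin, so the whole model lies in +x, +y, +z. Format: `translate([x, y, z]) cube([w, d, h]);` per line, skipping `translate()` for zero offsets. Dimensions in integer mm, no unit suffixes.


cube([60, 60, 459]);
translate([0, 893, 0]) cube([60, 60, 459]);
translate([1943, 0, 0]) cube([60, 60, 459]);
translate([1943, 893, 0]) cube([60, 60, 459]);
translate([60, 0, 208]) cube([1883, 34, 153]);
translate([60, 919, 208]) cube([1883, 34, 153]);
translate([0, 60, 208]) cube([34, 833, 153]);
translate([1969, 60, 208]) cube([34, 833, 153]);
translate([131, 0, 361]) cube([79, 953, 23]);
translate([281, 0, 361]) cube([79, 953, 23]);
translate([431, 0, 361]) cube([79, 953, 23]);
translate([581, 0, 361]) cube([79, 953, 23]);
translate([731, 0, 361]) cube([79, 953, 23]);
translate([881, 0, 361]) cube([79, 953, 23]);
translate([1031, 0, 361]) cube([79, 953, 23]);
translate([1181, 0, 361]) cube([79, 953, 23]);
translate([1331, 0, 361]) cube([79, 953, 23]);
translate([1481, 0, 361]) cube([79, 953, 23]);
translate([1631, 0, 361]) cube([79, 953, 23]);
translate([1781, 0, 361]) cube([79, 953, 23]);


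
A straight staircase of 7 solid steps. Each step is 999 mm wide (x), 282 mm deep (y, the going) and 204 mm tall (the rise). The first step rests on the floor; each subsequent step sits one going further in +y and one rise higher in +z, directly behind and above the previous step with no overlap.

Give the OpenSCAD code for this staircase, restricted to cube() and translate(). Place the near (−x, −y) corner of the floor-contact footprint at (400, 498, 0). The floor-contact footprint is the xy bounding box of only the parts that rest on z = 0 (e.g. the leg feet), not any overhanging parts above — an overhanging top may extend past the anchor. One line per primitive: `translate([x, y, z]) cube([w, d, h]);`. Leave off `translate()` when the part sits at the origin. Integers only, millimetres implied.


translate([400, 498, 0]) cube([999, 282, 204]);
translate([400, 780, 204]) cube([999, 282, 204]);
translate([400, 1062, 408]) cube([999, 282, 204]);
translate([400, 1344, 612]) cube([999, 282, 204]);
translate([400, 1626, 816]) cube([999, 282, 204]);
translate([400, 1908, 1020]) cube([999, 282, 204]);
translate([400, 2190, 1224]) cube([999, 282, 204]);


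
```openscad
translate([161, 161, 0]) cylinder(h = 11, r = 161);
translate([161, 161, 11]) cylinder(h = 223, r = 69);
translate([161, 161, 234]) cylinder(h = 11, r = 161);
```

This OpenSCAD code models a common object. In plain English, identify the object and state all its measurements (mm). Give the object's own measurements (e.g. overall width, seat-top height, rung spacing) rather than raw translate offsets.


A spool: two coaxial disc flanges of radius 161 mm and thickness 11 mm, joined by a core cylinder of radius 69 mm and height 223 mm. The lower flange rests on z = 0 and the three cylinders share a vertical axis.


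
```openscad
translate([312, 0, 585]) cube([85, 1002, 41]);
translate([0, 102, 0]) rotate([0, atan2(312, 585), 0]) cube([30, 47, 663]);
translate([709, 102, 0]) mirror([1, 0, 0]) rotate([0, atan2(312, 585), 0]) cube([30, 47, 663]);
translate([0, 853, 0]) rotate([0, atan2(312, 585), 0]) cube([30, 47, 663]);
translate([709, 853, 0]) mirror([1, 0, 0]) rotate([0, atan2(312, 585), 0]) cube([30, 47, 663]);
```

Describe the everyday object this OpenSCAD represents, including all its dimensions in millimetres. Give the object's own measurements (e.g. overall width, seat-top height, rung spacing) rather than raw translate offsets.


A sawhorse. A 85×1002×41 mm beam (x, y, z) sits on two A-frame leg pairs. Each pair is two raked legs of 30×47 mm section (47 mm along y) splaying symmetrically in x. Each leg rises 585 mm vertically over 312 mm of horizontal reach and is 663 mm long along its own axis. Every leg's outer bottom edge rests on the floor and its outer top edge meets a bottom edge of the beam — the left legs (tilting toward +x) meet the beam's −x bottom edge, the right legs (their mirror images, tilting toward −x) meet its +x bottom edge — so the leg tops tuck under the beam, the beam's underside is 585 mm above the floor, and the feet are 709 mm apart outside-to-outside with the beam centred between them. The two leg pairs are set in 102 mm from either end of the beam.


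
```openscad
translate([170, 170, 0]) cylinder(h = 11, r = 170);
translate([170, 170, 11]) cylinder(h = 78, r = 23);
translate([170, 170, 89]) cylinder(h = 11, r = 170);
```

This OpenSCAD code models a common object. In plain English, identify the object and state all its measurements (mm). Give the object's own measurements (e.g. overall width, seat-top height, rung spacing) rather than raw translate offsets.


A spool: two coaxial disc flanges of radius 170 mm and thickness 11 mm, joined by a core cylinder of radius 23 mm and height 78 mm. The lower flange rests on z = 0 and the three cylinders share a vertical axis.


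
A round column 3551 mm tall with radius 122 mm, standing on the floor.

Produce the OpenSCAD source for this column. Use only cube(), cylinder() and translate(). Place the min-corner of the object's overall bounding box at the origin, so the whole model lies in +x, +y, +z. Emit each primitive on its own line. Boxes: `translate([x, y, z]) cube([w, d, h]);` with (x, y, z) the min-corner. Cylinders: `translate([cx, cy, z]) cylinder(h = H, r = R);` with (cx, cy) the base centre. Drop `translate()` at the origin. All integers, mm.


translate([122, 122, 0]) cylinder(h = 3551, r = 122);


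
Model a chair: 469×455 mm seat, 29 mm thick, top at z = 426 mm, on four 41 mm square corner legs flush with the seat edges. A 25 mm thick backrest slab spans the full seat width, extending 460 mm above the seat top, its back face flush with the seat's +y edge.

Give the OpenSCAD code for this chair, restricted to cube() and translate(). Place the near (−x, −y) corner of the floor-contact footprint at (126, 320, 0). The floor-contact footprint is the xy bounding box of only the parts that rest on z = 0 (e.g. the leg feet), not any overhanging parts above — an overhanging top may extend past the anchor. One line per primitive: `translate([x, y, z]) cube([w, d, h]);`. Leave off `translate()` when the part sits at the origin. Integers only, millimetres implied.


// leg_h = 426 - 29 = 397
translate([126, 320, 397]) cube([469, 455, 29]);
translate([126, 320, 0]) cube([41, 41, 397]);
translate([554, 320, 0]) cube([41, 41, 397]);
translate([126, 734, 0]) cube([41, 41, 397]);
translate([554, 734, 0]) cube([41, 41, 397]);
translate([126, 750, 426]) cube([469, 25, 460]);


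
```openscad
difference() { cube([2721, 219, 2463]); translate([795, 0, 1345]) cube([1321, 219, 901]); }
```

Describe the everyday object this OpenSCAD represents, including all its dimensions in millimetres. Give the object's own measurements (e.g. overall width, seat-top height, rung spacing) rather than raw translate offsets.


A wall 2721 mm long (x), 219 mm thick (y), 2463 mm tall, with a rectangular window opening cut through it. The opening is 1321 mm wide and 901 mm tall; its sill is at z = 1345 mm and its near (−x) edge is 795 mm from the wall's −x end. The opening passes through the full wall thickness.


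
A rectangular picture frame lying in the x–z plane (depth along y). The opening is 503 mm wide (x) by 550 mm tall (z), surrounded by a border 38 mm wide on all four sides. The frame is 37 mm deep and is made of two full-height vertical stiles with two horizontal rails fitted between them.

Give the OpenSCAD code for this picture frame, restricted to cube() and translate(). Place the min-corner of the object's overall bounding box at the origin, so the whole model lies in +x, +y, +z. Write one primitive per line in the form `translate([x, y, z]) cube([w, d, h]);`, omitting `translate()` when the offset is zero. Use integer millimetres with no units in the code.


cube([38, 37, 626]);
translate([541, 0, 0]) cube([38, 37, 626]);
translate([38, 0, 0]) cube([503, 37, 38]);
translate([38, 0, 588]) cube([503, 37, 38]);


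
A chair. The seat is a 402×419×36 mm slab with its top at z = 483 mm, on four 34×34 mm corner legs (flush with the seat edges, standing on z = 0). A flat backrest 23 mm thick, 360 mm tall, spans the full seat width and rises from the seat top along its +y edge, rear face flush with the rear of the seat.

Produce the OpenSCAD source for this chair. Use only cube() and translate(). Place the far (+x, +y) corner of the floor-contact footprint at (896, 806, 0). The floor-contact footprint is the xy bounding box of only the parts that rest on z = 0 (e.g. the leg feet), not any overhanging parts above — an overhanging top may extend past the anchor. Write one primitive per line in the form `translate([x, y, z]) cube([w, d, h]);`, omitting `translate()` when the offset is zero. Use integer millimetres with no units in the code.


// leg_h = 483 - 36 = 447
translate([494, 387, 447]) cube([402, 419, 36]);
translate([494, 387, 0]) cube([34, 34, 447]);
translate([862, 387, 0]) cube([34, 34, 447]);
translate([494, 772, 0]) cube([34, 34, 447]);
translate([862, 772, 0]) cube([34, 34, 447]);
translate([494, 783, 483]) cube([402, 23, 360]);


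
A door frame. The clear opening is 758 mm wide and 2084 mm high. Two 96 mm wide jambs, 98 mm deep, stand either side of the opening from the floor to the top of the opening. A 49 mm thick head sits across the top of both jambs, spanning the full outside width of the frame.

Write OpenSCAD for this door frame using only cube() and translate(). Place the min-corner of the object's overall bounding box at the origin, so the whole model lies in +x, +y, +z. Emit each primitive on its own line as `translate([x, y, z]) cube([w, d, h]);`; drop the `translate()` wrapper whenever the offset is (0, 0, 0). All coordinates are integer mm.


cube([96, 98, 2084]);
translate([854, 0, 0]) cube([96, 98, 2084]);
translate([0, 0, 2084]) cube([950, 98, 49]);


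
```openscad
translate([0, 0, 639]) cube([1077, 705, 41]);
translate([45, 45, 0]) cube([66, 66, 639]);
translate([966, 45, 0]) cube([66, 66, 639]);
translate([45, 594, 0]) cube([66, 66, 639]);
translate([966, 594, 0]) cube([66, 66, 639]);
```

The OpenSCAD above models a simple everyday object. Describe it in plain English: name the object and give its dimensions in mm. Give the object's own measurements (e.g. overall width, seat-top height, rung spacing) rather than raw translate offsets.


A rectangular dining table. The top is 1077×705×41 mm with its upper surface at z = 680 mm. It stands on four 66×66 mm square legs, each inset 45 mm from the nearest pair of top edges, running from the floor to the underside of the top.


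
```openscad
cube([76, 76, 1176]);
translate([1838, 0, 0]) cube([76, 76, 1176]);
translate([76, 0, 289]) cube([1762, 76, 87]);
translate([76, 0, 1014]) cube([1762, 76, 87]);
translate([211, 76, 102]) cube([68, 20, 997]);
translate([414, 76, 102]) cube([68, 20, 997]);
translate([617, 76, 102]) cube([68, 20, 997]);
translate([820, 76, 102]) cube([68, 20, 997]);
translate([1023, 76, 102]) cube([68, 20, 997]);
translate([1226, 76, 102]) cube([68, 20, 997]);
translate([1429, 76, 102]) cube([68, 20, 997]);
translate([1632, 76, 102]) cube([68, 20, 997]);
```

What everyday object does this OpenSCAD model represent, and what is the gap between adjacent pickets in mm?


A fence section. The picket gap is 135 mm.

Two posts, two rails, 8 pickets — a fence section. Span 1762 mm holds 8 pickets of 68 mm with 9 equal gaps: ⌊(1762 − 8·68) / 9⌋ = 135 mm.


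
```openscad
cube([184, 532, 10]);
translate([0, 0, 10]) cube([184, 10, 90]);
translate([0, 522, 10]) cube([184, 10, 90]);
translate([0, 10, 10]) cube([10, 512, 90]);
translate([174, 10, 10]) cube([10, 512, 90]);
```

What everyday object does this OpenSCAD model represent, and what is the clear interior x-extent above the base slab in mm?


An open box. The internal width is 164 mm.

A 184×532 base slab with four walls standing on it — an open box. The base is 184 mm wide and the walls are 10 mm thick, so the internal width is 184 − 2 × 10 = 164 mm.


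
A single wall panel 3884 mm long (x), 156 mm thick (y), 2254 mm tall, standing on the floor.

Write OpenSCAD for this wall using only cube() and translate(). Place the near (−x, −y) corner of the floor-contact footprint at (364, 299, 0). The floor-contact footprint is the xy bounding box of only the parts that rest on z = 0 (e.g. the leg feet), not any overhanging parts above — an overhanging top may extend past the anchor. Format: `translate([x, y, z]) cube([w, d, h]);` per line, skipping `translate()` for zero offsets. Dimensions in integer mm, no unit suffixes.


translate([364, 299, 0]) cube([3884, 156, 2254]);


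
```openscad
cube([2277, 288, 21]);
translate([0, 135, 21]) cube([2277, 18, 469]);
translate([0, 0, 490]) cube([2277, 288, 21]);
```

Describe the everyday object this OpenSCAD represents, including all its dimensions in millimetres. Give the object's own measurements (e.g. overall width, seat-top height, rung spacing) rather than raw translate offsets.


An I-beam lying along x, 2277 mm long. Overall section height 511 mm. Two flanges 288 mm wide (y) and 21 mm thick, one on the floor and one at the top; a web 18 mm thick runs between them, centred on the flange width.


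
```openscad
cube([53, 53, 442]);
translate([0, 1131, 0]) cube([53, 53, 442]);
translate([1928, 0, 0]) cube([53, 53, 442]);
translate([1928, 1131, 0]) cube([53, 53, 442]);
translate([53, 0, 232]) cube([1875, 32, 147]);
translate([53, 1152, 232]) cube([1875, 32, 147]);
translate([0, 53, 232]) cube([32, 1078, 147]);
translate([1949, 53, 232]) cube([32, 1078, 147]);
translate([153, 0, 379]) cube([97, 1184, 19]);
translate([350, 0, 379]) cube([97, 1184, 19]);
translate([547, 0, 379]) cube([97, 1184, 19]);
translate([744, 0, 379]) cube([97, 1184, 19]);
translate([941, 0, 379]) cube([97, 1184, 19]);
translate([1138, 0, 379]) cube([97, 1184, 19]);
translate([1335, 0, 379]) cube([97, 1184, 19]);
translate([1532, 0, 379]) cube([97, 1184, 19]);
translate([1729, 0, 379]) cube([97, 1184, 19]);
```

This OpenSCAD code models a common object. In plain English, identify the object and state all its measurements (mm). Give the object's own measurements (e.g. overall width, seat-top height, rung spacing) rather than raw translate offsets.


A bed frame 1981 mm long (x) by 1184 mm wide (y). Four 53×53 mm corner posts, 442 mm tall, at the corners of the footprint. Four rails of 32 mm thickness and 147 mm height run between adjacent posts with their undersides at z = 232 mm, their outer faces flush with the outside of the frame (the two x-running rails run between the posts' inner faces; the two y-running rails run between the posts' inner faces). 9 slats, each 97 mm wide (x) and 19 mm thick, lie across the top of the two x-running rails, running the full 1184 mm width of the frame in y; along x they sit between the end posts with a 100 mm gap after the −x posts and between neighbouring slats, leaving 102 mm before the +x posts.


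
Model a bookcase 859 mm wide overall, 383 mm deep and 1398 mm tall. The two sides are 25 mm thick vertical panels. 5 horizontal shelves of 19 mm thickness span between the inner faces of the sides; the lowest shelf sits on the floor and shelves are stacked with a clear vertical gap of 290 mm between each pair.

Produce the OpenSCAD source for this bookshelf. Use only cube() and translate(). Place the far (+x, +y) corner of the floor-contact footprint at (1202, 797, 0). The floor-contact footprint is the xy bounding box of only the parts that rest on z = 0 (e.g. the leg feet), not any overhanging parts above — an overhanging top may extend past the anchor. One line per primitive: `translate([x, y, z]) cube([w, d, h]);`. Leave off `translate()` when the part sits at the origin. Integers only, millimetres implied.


translate([343, 414, 0]) cube([25, 383, 1398]);
translate([1177, 414, 0]) cube([25, 383, 1398]);
translate([368, 414, 0]) cube([809, 383, 19]);
translate([368, 414, 309]) cube([809, 383, 19]);
translate([368, 414, 618]) cube([809, 383, 19]);
translate([368, 414, 927]) cube([809, 383, 19]);
translate([368, 414, 1236]) cube([809, 383, 19]);


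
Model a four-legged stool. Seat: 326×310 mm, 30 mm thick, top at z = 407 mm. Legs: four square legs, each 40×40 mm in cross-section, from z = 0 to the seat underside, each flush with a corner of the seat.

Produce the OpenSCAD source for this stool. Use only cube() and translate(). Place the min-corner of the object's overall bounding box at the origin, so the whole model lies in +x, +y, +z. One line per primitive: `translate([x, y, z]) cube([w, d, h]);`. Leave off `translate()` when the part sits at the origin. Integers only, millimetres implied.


translate([0, 0, 377]) cube([326, 310, 30]);
cube([40, 40, 377]);
translate([286, 0, 0]) cube([40, 40, 377]);
translate([0, 270, 0]) cube([40, 40, 377]);
translate([286, 270, 0]) cube([40, 40, 377]);


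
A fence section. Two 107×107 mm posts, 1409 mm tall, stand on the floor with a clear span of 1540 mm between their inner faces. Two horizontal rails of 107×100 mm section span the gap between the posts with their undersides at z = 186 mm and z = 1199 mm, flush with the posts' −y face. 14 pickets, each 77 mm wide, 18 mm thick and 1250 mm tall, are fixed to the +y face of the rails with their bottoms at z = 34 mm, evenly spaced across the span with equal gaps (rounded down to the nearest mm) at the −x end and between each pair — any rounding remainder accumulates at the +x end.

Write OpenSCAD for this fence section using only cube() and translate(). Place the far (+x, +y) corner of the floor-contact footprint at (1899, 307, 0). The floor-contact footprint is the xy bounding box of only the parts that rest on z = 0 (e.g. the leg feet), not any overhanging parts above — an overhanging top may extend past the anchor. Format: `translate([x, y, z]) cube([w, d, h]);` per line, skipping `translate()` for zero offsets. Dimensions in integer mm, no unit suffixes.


translate([145, 200, 0]) cube([107, 107, 1409]);
translate([1792, 200, 0]) cube([107, 107, 1409]);
translate([252, 200, 186]) cube([1540, 107, 100]);
translate([252, 200, 1199]) cube([1540, 107, 100]);
translate([282, 307, 34]) cube([77, 18, 1250]);
translate([389, 307, 34]) cube([77, 18, 1250]);
translate([496, 307, 34]) cube([77, 18, 1250]);
translate([603, 307, 34]) cube([77, 18, 1250]);
translate([710, 307, 34]) cube([77, 18, 1250]);
translate([817, 307, 34]) cube([77, 18, 1250]);
translate([924, 307, 34]) cube([77, 18, 1250]);
translate([1031, 307, 34]) cube([77, 18, 1250]);
translate([1138, 307, 34]) cube([77, 18, 1250]);
translate([1245, 307, 34]) cube([77, 18, 1250]);
translate([1352, 307, 34]) cube([77, 18, 1250]);
translate([1459, 307, 34]) cube([77, 18, 1250]);
translate([1566, 307, 34]) cube([77, 18, 1250]);
translate([1673, 307, 34]) cube([77, 18, 1250]);


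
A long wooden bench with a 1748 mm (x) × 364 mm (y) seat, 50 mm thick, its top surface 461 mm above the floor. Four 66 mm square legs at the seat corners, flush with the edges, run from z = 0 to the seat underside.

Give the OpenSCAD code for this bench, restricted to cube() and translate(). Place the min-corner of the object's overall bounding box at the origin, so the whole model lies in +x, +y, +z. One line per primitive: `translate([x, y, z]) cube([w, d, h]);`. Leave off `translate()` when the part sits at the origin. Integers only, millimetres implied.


// leg_h = 461 − 50 = 411
translate([0, 0, 411]) cube([1748, 364, 50]);
cube([66, 66, 411]);
translate([0, 298, 0]) cube([66, 66, 411]);
translate([1682, 0, 0]) cube([66, 66, 411]);
translate([1682, 298, 0]) cube([66, 66, 411]);


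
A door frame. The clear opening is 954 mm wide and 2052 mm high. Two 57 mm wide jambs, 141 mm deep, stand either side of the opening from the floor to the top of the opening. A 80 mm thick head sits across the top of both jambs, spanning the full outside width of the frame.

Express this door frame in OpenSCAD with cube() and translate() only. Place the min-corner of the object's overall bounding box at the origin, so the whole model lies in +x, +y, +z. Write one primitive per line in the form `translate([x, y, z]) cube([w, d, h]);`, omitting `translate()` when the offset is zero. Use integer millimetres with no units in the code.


cube([57, 141, 2052]);
translate([1011, 0, 0]) cube([57, 141, 2052]);
translate([0, 0, 2052]) cube([1068, 141, 80]);


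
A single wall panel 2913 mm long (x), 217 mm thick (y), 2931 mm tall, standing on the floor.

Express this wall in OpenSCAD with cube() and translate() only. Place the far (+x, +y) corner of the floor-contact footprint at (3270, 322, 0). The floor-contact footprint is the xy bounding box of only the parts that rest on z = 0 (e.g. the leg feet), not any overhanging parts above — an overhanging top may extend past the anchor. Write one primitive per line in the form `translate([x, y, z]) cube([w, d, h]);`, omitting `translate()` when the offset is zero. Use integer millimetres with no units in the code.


translate([357, 105, 0]) cube([2913, 217, 2931]);


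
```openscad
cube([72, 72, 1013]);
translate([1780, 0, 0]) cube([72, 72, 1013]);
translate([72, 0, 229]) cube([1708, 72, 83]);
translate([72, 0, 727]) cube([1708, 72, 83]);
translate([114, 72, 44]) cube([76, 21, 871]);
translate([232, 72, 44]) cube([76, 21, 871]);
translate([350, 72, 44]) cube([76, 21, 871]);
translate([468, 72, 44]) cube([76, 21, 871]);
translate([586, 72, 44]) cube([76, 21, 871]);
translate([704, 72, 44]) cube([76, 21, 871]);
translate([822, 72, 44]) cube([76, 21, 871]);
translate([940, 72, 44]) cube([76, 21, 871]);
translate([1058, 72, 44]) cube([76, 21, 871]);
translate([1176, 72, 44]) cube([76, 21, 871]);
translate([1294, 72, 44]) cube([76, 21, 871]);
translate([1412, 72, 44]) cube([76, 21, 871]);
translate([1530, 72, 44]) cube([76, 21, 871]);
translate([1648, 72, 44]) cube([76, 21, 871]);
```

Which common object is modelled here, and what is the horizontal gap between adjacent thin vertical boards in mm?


A fence section. The picket gap is 42 mm.

Two posts, two rails, 14 pickets — a fence section. Span 1708 mm holds 14 pickets of 76 mm with 15 equal gaps: ⌊(1708 − 14·76) / 15⌋ = 42 mm.


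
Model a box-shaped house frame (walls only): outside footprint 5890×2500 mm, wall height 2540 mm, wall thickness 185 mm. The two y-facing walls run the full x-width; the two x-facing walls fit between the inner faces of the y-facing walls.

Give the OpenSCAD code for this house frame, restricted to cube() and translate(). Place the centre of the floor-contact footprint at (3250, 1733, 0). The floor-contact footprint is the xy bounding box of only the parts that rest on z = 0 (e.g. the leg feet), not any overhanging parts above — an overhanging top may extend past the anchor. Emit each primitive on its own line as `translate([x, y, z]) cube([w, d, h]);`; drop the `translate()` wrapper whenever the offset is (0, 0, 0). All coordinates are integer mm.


translate([305, 483, 0]) cube([5890, 185, 2540]);
translate([305, 2798, 0]) cube([5890, 185, 2540]);
translate([305, 668, 0]) cube([185, 2130, 2540]);
translate([6010, 668, 0]) cube([185, 2130, 2540]);


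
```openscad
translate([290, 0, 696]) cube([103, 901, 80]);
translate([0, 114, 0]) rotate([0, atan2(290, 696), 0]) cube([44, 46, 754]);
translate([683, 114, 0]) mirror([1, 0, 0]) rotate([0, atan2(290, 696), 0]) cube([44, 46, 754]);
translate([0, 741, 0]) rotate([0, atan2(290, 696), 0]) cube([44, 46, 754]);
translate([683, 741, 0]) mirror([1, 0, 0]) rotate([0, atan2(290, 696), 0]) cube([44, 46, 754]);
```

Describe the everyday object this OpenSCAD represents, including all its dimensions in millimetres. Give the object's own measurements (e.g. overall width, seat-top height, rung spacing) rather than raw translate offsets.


A sawhorse. A 103×901×80 mm beam (x, y, z) sits on two A-frame leg pairs. Each pair is two raked legs of 44×46 mm section (46 mm along y) splaying symmetrically in x. Each leg rises 696 mm vertically over 290 mm of horizontal reach and is 754 mm long along its own axis. Every leg's outer bottom edge rests on the floor and its outer top edge meets a bottom edge of the beam — the left legs (tilting toward +x) meet the beam's −x bottom edge, the right legs (their mirror images, tilting toward −x) meet its +x bottom edge — so the leg tops tuck under the beam, the beam's underside is 696 mm above the floor, and the feet are 683 mm apart outside-to-outside with the beam centred between them. The two leg pairs are set in 114 mm from either end of the beam.
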